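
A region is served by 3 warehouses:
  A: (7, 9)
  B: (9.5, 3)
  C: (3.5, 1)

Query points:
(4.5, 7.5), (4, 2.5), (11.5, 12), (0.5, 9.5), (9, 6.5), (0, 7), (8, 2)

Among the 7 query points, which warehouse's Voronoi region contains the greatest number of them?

(4.5, 7.5) — d² to each: A:8.5, B:45.25, C:43.25 → nearest is A
(4, 2.5) — d² to each: A:51.25, B:30.5, C:2.5 → nearest is C
(11.5, 12) — d² to each: A:29.25, B:85, C:185 → nearest is A
(0.5, 9.5) — d² to each: A:42.5, B:123.25, C:81.25 → nearest is A
(9, 6.5) — d² to each: A:10.25, B:12.5, C:60.5 → nearest is A
(0, 7) — d² to each: A:53, B:106.25, C:48.25 → nearest is C
(8, 2) — d² to each: A:50, B:3.25, C:21.25 → nearest is B
Tally — A:4, B:1, C:2. A captures the most (4).

A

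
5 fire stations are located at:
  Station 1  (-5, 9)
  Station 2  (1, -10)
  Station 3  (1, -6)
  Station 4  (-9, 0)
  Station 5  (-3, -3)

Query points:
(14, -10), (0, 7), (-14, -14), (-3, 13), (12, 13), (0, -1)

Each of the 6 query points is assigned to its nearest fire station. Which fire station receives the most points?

Station 1

(14, -10) — d² to each: Station 1:722, Station 2:169, Station 3:185, Station 4:629, Station 5:338 → nearest is Station 2
(0, 7) — d² to each: Station 1:29, Station 2:290, Station 3:170, Station 4:130, Station 5:109 → nearest is Station 1
(-14, -14) — d² to each: Station 1:610, Station 2:241, Station 3:289, Station 4:221, Station 5:242 → nearest is Station 4
(-3, 13) — d² to each: Station 1:20, Station 2:545, Station 3:377, Station 4:205, Station 5:256 → nearest is Station 1
(12, 13) — d² to each: Station 1:305, Station 2:650, Station 3:482, Station 4:610, Station 5:481 → nearest is Station 1
(0, -1) — d² to each: Station 1:125, Station 2:82, Station 3:26, Station 4:82, Station 5:13 → nearest is Station 5
Tally — Station 1:3, Station 2:1, Station 4:1, Station 5:1. Station 1 captures the most (3).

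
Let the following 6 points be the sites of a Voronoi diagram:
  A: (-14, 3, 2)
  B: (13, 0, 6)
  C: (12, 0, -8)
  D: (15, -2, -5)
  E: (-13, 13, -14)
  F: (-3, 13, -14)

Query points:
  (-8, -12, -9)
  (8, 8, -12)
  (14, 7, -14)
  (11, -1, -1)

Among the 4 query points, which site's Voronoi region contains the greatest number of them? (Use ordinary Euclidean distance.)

C

(-8, -12, -9) — d² to each: A:382, B:810, C:545, D:645, E:675, F:675 → nearest is A
(8, 8, -12) — d² to each: A:705, B:413, C:96, D:198, E:470, F:150 → nearest is C
(14, 7, -14) — d² to each: A:1056, B:450, C:89, D:163, E:765, F:325 → nearest is C
(11, -1, -1) — d² to each: A:650, B:54, C:51, D:33, E:941, F:561 → nearest is D
Tally — A:1, C:2, D:1. C captures the most (2).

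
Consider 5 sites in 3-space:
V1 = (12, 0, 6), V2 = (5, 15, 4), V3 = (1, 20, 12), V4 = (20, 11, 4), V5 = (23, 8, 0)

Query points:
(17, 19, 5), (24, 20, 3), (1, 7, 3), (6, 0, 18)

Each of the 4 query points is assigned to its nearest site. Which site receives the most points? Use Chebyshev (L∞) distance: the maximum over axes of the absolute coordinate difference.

(17, 19, 5) — d to each: V1:19, V2:12, V3:16, V4:8, V5:11 → nearest is V4
(24, 20, 3) — d to each: V1:20, V2:19, V3:23, V4:9, V5:12 → nearest is V4
(1, 7, 3) — d to each: V1:11, V2:8, V3:13, V4:19, V5:22 → nearest is V2
(6, 0, 18) — d to each: V1:12, V2:15, V3:20, V4:14, V5:18 → nearest is V1
Tally — V1:1, V2:1, V4:2. V4 captures the most (2).

V4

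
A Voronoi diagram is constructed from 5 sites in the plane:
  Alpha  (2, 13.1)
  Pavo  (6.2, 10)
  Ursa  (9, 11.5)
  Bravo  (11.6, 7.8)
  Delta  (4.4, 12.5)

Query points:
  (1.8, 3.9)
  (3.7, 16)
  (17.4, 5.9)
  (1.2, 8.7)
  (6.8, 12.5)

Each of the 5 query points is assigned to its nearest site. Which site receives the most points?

(1.8, 3.9) — d² to each: Alpha:84.68, Pavo:56.57, Ursa:109.6, Bravo:111.25, Delta:80.72 → nearest is Pavo
(3.7, 16) — d² to each: Alpha:11.3, Pavo:42.25, Ursa:48.34, Bravo:129.65, Delta:12.74 → nearest is Alpha
(17.4, 5.9) — d² to each: Alpha:289, Pavo:142.25, Ursa:101.92, Bravo:37.25, Delta:212.56 → nearest is Bravo
(1.2, 8.7) — d² to each: Alpha:20, Pavo:26.69, Ursa:68.68, Bravo:108.97, Delta:24.68 → nearest is Alpha
(6.8, 12.5) — d² to each: Alpha:23.4, Pavo:6.61, Ursa:5.84, Bravo:45.13, Delta:5.76 → nearest is Delta
Tally — Alpha:2, Pavo:1, Bravo:1, Delta:1. Alpha captures the most (2).

Alpha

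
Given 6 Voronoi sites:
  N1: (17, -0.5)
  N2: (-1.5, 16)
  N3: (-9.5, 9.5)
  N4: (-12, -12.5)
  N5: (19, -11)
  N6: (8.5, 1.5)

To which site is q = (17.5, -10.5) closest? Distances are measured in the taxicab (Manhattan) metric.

d(q,N1) = 0.5 + 10 = 10.5
d(q,N2) = 19 + 26.5 = 45.5
d(q,N3) = 27 + 20 = 47
d(q,N4) = 29.5 + 2 = 31.5
d(q,N5) = 1.5 + 0.5 = 2
d(q,N6) = 9 + 12 = 21
N5 is nearest.

N5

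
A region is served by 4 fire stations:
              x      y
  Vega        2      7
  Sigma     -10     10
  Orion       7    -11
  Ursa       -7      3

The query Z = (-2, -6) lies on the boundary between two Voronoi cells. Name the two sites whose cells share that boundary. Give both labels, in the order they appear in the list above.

Squared distances from Z to each site:
d²(Z, Vega) = (-2−2)² + (-6−7)² = 16 + 169 = 185
d²(Z, Sigma) = (-2−(-10))² + (-6−10)² = 64 + 256 = 320
d²(Z, Orion) = (-2−7)² + (-6−(-11))² = 81 + 25 = 106
d²(Z, Ursa) = (-2−(-7))² + (-6−3)² = 25 + 81 = 106
Z is equidistant from Orion and Ursa (both at squared distance 106), and every other site is strictly farther — so Z lies on the Orion–Ursa Voronoi edge.

Orion and Ursa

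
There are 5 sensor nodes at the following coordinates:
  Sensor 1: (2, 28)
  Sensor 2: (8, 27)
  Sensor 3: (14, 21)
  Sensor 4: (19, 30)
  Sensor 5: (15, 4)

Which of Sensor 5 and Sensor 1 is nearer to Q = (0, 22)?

Compare squared distances:
d²(Q, Sensor 5) = (0−15)² + (22−4)² = 225 + 324 = 549
d²(Q, Sensor 1) = (0−2)² + (22−28)² = 4 + 36 = 40
549 > 40, so Sensor 1 is closer.

Sensor 1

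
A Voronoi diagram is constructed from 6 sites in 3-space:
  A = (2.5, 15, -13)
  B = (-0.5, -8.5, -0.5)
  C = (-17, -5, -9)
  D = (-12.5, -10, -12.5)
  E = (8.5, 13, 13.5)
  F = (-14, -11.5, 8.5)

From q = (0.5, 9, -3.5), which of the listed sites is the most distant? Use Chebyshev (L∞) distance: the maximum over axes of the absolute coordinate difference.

F

d(q,A) = max(2, 6, 9.5) = 9.5
d(q,B) = max(1, 17.5, 3) = 17.5
d(q,C) = max(17.5, 14, 5.5) = 17.5
d(q,D) = max(13, 19, 9) = 19
d(q,E) = max(8, 4, 17) = 17
d(q,F) = max(14.5, 20.5, 12) = 20.5
The largest is to F.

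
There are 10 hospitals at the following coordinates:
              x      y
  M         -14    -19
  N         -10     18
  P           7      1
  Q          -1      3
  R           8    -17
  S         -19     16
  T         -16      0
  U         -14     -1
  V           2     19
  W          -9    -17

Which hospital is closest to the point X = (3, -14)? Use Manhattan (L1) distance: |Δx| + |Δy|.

R

d(X,M) = |3−(-14)| + |-14−(-19)| = 17 + 5 = 22
d(X,N) = |3−(-10)| + |-14−18| = 13 + 32 = 45
d(X,P) = |3−7| + |-14−1| = 4 + 15 = 19
d(X,Q) = |3−(-1)| + |-14−3| = 4 + 17 = 21
d(X,R) = |3−8| + |-14−(-17)| = 5 + 3 = 8
d(X,S) = |3−(-19)| + |-14−16| = 22 + 30 = 52
d(X,T) = |3−(-16)| + |-14−0| = 19 + 14 = 33
d(X,U) = |3−(-14)| + |-14−(-1)| = 17 + 13 = 30
d(X,V) = |3−2| + |-14−19| = 1 + 33 = 34
d(X,W) = |3−(-9)| + |-14−(-17)| = 12 + 3 = 15
The smallest is to R, so X lies in the Voronoi region of R.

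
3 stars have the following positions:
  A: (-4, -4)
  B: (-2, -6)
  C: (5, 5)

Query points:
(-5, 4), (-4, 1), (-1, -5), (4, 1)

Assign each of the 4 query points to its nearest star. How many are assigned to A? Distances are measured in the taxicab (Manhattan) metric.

2

(-5, 4) — d to each: A:9, B:13, C:11 → nearest is A
(-4, 1) — d to each: A:5, B:9, C:13 → nearest is A
(-1, -5) — d to each: A:4, B:2, C:16 → nearest is B
(4, 1) — d to each: A:13, B:13, C:5 → nearest is C
2 of the 4 points have A as nearest.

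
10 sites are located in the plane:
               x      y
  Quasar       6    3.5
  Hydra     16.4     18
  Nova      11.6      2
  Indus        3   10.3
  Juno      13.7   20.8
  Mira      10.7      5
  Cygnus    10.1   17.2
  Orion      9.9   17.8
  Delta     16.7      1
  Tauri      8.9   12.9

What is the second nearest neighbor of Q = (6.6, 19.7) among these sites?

Compare squared distances (the ordering matches that of the actual distances):
d²(Q, Quasar) = (6.6−6)² + (19.7−3.5)² = 0.36 + 262.44 = 262.8
d²(Q, Hydra) = (6.6−16.4)² + (19.7−18)² = 96.04 + 2.89 = 98.93
d²(Q, Nova) = (6.6−11.6)² + (19.7−2)² = 25 + 313.29 = 338.29
d²(Q, Indus) = (6.6−3)² + (19.7−10.3)² = 12.96 + 88.36 = 101.32
d²(Q, Juno) = (6.6−13.7)² + (19.7−20.8)² = 50.41 + 1.21 = 51.62
d²(Q, Mira) = (6.6−10.7)² + (19.7−5)² = 16.81 + 216.09 = 232.9
d²(Q, Cygnus) = (6.6−10.1)² + (19.7−17.2)² = 12.25 + 6.25 = 18.5
d²(Q, Orion) = (6.6−9.9)² + (19.7−17.8)² = 10.89 + 3.61 = 14.5
d²(Q, Delta) = (6.6−16.7)² + (19.7−1)² = 102.01 + 349.69 = 451.7
d²(Q, Tauri) = (6.6−8.9)² + (19.7−12.9)² = 5.29 + 46.24 = 51.53
Sorted ascending: Orion, Cygnus, Tauri, … — the second-nearest is Cygnus.

Cygnus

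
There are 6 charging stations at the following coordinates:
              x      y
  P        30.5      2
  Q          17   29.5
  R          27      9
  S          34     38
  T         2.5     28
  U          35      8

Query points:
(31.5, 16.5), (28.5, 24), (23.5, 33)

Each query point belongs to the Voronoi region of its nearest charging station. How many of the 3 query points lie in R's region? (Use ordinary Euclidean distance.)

(31.5, 16.5) — d² to each: P:211.25, Q:379.25, R:76.5, S:468.5, T:973.25, U:84.5 → nearest is R
(28.5, 24) — d² to each: P:488, Q:162.5, R:227.25, S:226.25, T:692, U:298.25 → nearest is Q
(23.5, 33) — d² to each: P:1010, Q:54.5, R:588.25, S:135.25, T:466, U:757.25 → nearest is Q
1 of the 3 points has R as nearest.

1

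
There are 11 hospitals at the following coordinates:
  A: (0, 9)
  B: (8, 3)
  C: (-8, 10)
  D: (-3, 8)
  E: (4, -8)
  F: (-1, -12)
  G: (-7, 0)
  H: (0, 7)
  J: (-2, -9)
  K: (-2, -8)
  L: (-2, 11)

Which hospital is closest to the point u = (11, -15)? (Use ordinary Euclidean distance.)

Since √ is increasing, it suffices to compare squared distances:
|uA|² = (11−0)² + (-15−9)² = 121 + 576 = 697
|uB|² = (11−8)² + (-15−3)² = 9 + 324 = 333
|uC|² = (11−(-8))² + (-15−10)² = 361 + 625 = 986
|uD|² = (11−(-3))² + (-15−8)² = 196 + 529 = 725
|uE|² = (11−4)² + (-15−(-8))² = 49 + 49 = 98
|uF|² = (11−(-1))² + (-15−(-12))² = 144 + 9 = 153
|uG|² = (11−(-7))² + (-15−0)² = 324 + 225 = 549
|uH|² = (11−0)² + (-15−7)² = 121 + 484 = 605
|uJ|² = (11−(-2))² + (-15−(-9))² = 169 + 36 = 205
|uK|² = (11−(-2))² + (-15−(-8))² = 169 + 49 = 218
|uL|² = (11−(-2))² + (-15−11)² = 169 + 676 = 845
E is nearest.

E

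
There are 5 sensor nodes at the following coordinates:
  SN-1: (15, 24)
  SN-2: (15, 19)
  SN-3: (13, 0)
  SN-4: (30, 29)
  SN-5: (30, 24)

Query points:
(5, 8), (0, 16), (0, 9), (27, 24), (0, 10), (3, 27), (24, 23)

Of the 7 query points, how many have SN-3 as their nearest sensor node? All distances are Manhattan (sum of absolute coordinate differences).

3

(5, 8) — d to each: SN-1:26, SN-2:21, SN-3:16, SN-4:46, SN-5:41 → nearest is SN-3
(0, 16) — d to each: SN-1:23, SN-2:18, SN-3:29, SN-4:43, SN-5:38 → nearest is SN-2
(0, 9) — d to each: SN-1:30, SN-2:25, SN-3:22, SN-4:50, SN-5:45 → nearest is SN-3
(27, 24) — d to each: SN-1:12, SN-2:17, SN-3:38, SN-4:8, SN-5:3 → nearest is SN-5
(0, 10) — d to each: SN-1:29, SN-2:24, SN-3:23, SN-4:49, SN-5:44 → nearest is SN-3
(3, 27) — d to each: SN-1:15, SN-2:20, SN-3:37, SN-4:29, SN-5:30 → nearest is SN-1
(24, 23) — d to each: SN-1:10, SN-2:13, SN-3:34, SN-4:12, SN-5:7 → nearest is SN-5
3 of the 7 points have SN-3 as nearest.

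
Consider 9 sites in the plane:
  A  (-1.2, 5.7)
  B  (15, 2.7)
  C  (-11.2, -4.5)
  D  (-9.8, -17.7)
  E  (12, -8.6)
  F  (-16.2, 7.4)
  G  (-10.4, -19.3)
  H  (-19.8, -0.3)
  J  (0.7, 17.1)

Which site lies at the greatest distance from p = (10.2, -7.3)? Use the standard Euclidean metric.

Since √ is increasing, it suffices to compare squared distances:
|pA|² = (10.2−(-1.2))² + (-7.3−5.7)² = 129.96 + 169 = 298.96
|pB|² = (10.2−15)² + (-7.3−2.7)² = 23.04 + 100 = 123.04
|pC|² = (10.2−(-11.2))² + (-7.3−(-4.5))² = 457.96 + 7.84 = 465.8
|pD|² = (10.2−(-9.8))² + (-7.3−(-17.7))² = 400 + 108.16 = 508.16
|pE|² = (10.2−12)² + (-7.3−(-8.6))² = 3.24 + 1.69 = 4.93
|pF|² = (10.2−(-16.2))² + (-7.3−7.4)² = 696.96 + 216.09 = 913.05
|pG|² = (10.2−(-10.4))² + (-7.3−(-19.3))² = 424.36 + 144 = 568.36
|pH|² = (10.2−(-19.8))² + (-7.3−(-0.3))² = 900 + 49 = 949
|pJ|² = (10.2−0.7)² + (-7.3−17.1)² = 90.25 + 595.36 = 685.61
The largest is to H.

H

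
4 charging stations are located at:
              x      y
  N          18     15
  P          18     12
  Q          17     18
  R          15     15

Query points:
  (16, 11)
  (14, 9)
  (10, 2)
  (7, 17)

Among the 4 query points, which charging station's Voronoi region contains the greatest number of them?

P

(16, 11) — d² to each: N:20, P:5, Q:50, R:17 → nearest is P
(14, 9) — d² to each: N:52, P:25, Q:90, R:37 → nearest is P
(10, 2) — d² to each: N:233, P:164, Q:305, R:194 → nearest is P
(7, 17) — d² to each: N:125, P:146, Q:101, R:68 → nearest is R
Tally — P:3, R:1. P captures the most (3).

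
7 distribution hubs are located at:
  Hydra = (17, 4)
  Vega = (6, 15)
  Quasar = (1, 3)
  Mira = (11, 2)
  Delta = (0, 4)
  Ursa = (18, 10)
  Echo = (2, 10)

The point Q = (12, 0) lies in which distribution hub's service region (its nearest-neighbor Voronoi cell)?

Since √ is increasing, it suffices to compare squared distances:
d²(Q, Hydra) = (12−17)² + (0−4)² = 25 + 16 = 41
d²(Q, Vega) = (12−6)² + (0−15)² = 36 + 225 = 261
d²(Q, Quasar) = (12−1)² + (0−3)² = 121 + 9 = 130
d²(Q, Mira) = (12−11)² + (0−2)² = 1 + 4 = 5
d²(Q, Delta) = (12−0)² + (0−4)² = 144 + 16 = 160
d²(Q, Ursa) = (12−18)² + (0−10)² = 36 + 100 = 136
d²(Q, Echo) = (12−2)² + (0−10)² = 100 + 100 = 200
Mira is nearest.

Mira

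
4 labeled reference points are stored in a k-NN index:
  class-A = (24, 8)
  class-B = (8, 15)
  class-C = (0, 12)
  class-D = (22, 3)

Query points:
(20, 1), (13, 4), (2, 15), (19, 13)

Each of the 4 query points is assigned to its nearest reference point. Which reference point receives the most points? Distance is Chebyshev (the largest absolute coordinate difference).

class-D

(20, 1) — d to each: class-A:7, class-B:14, class-C:20, class-D:2 → nearest is class-D
(13, 4) — d to each: class-A:11, class-B:11, class-C:13, class-D:9 → nearest is class-D
(2, 15) — d to each: class-A:22, class-B:6, class-C:3, class-D:20 → nearest is class-C
(19, 13) — d to each: class-A:5, class-B:11, class-C:19, class-D:10 → nearest is class-A
Tally — class-A:1, class-C:1, class-D:2. class-D captures the most (2).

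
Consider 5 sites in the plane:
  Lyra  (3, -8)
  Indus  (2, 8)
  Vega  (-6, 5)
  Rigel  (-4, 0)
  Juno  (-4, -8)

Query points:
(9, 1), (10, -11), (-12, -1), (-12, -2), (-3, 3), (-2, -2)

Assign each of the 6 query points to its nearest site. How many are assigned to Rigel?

4

(9, 1) — d² to each: Lyra:117, Indus:98, Vega:241, Rigel:170, Juno:250 → nearest is Indus
(10, -11) — d² to each: Lyra:58, Indus:425, Vega:512, Rigel:317, Juno:205 → nearest is Lyra
(-12, -1) — d² to each: Lyra:274, Indus:277, Vega:72, Rigel:65, Juno:113 → nearest is Rigel
(-12, -2) — d² to each: Lyra:261, Indus:296, Vega:85, Rigel:68, Juno:100 → nearest is Rigel
(-3, 3) — d² to each: Lyra:157, Indus:50, Vega:13, Rigel:10, Juno:122 → nearest is Rigel
(-2, -2) — d² to each: Lyra:61, Indus:116, Vega:65, Rigel:8, Juno:40 → nearest is Rigel
4 of the 6 points have Rigel as nearest.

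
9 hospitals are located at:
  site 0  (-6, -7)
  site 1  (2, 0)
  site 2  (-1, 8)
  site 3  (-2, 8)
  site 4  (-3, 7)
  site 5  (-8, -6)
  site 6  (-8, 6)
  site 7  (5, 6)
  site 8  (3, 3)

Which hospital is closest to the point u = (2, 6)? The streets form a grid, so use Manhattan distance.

d(u, site 0) = 8 + 13 = 21
d(u, site 1) = 0 + 6 = 6
d(u, site 2) = 3 + 2 = 5
d(u, site 3) = 4 + 2 = 6
d(u, site 4) = 5 + 1 = 6
d(u, site 5) = 10 + 12 = 22
d(u, site 6) = 10 + 0 = 10
d(u, site 7) = 3 + 0 = 3
d(u, site 8) = 1 + 3 = 4
Minimum is at site 7.

site 7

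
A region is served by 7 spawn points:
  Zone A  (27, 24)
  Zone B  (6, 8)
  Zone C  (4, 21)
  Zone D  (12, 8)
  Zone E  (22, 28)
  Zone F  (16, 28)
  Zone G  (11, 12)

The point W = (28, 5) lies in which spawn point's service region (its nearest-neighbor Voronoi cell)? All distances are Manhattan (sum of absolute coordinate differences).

d(W, Zone A) = 1 + 19 = 20
d(W, Zone B) = 22 + 3 = 25
d(W, Zone C) = 24 + 16 = 40
d(W, Zone D) = 16 + 3 = 19
d(W, Zone E) = 6 + 23 = 29
d(W, Zone F) = 12 + 23 = 35
d(W, Zone G) = 17 + 7 = 24
Minimum is at Zone D.

Zone D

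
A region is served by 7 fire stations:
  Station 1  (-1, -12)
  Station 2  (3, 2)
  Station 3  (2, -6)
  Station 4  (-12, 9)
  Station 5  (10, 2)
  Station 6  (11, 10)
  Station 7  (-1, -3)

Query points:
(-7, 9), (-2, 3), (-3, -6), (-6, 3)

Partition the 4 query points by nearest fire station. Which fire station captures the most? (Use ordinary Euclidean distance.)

(-7, 9) — d² to each: Station 1:477, Station 2:149, Station 3:306, Station 4:25, Station 5:338, Station 6:325, Station 7:180 → nearest is Station 4
(-2, 3) — d² to each: Station 1:226, Station 2:26, Station 3:97, Station 4:136, Station 5:145, Station 6:218, Station 7:37 → nearest is Station 2
(-3, -6) — d² to each: Station 1:40, Station 2:100, Station 3:25, Station 4:306, Station 5:233, Station 6:452, Station 7:13 → nearest is Station 7
(-6, 3) — d² to each: Station 1:250, Station 2:82, Station 3:145, Station 4:72, Station 5:257, Station 6:338, Station 7:61 → nearest is Station 7
Tally — Station 2:1, Station 4:1, Station 7:2. Station 7 captures the most (2).

Station 7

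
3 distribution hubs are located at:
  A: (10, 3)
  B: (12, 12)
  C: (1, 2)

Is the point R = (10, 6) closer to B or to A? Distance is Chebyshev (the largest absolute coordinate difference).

d(R,B) = max(2, 6) = 6
d(R,A) = max(0, 3) = 3
6 > 3, so A is closer.

A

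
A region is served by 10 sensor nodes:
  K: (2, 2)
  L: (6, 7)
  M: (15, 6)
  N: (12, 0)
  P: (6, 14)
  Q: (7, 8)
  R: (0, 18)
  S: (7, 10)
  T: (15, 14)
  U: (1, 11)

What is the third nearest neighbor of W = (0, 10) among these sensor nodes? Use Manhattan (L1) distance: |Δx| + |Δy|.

R

d(W,K) = 2 + 8 = 10
d(W,L) = 6 + 3 = 9
d(W,M) = 15 + 4 = 19
d(W,N) = 12 + 10 = 22
d(W,P) = 6 + 4 = 10
d(W,Q) = 7 + 2 = 9
d(W,R) = 0 + 8 = 8
d(W,S) = 7 + 0 = 7
d(W,T) = 15 + 4 = 19
d(W,U) = 1 + 1 = 2
Sorted ascending: U, S, R, L, … — the third-nearest is R.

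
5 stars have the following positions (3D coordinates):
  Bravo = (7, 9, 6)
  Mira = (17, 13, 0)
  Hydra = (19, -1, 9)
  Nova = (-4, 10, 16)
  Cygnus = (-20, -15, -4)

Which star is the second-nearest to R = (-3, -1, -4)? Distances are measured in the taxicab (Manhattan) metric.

Cygnus

d(R, Bravo) = |-3−7| + |-1−9| + |-4−6| = 10 + 10 + 10 = 30
d(R, Mira) = |-3−17| + |-1−13| + |-4−0| = 20 + 14 + 4 = 38
d(R, Hydra) = |-3−19| + |-1−(-1)| + |-4−9| = 22 + 0 + 13 = 35
d(R, Nova) = |-3−(-4)| + |-1−10| + |-4−16| = 1 + 11 + 20 = 32
d(R, Cygnus) = |-3−(-20)| + |-1−(-15)| + |-4−(-4)| = 17 + 14 + 0 = 31
Sorted ascending: Bravo, Cygnus, Nova, … — the second-nearest is Cygnus.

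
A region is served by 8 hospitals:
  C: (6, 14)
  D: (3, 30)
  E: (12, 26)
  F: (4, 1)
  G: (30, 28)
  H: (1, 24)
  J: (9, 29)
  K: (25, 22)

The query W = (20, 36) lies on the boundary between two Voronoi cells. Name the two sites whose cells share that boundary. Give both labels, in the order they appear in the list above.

Squared distances from W to each site:
|WC|² = (20−6)² + (36−14)² = 196 + 484 = 680
|WD|² = (20−3)² + (36−30)² = 289 + 36 = 325
|WE|² = (20−12)² + (36−26)² = 64 + 100 = 164
|WF|² = (20−4)² + (36−1)² = 256 + 1225 = 1481
|WG|² = (20−30)² + (36−28)² = 100 + 64 = 164
|WH|² = (20−1)² + (36−24)² = 361 + 144 = 505
|WJ|² = (20−9)² + (36−29)² = 121 + 49 = 170
|WK|² = (20−25)² + (36−22)² = 25 + 196 = 221
W is equidistant from E and G (both at squared distance 164), and every other site is strictly farther — so W lies on the E–G Voronoi edge.

E and G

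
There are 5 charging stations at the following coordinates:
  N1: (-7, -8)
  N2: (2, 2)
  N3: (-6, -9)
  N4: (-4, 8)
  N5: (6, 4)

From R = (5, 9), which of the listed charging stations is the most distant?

Squared Euclidean distances:
|RN1|² = (5−(-7))² + (9−(-8))² = 144 + 289 = 433
|RN2|² = (5−2)² + (9−2)² = 9 + 49 = 58
|RN3|² = (5−(-6))² + (9−(-9))² = 121 + 324 = 445
|RN4|² = (5−(-4))² + (9−8)² = 81 + 1 = 82
|RN5|² = (5−6)² + (9−4)² = 1 + 25 = 26
The largest is to N3.

N3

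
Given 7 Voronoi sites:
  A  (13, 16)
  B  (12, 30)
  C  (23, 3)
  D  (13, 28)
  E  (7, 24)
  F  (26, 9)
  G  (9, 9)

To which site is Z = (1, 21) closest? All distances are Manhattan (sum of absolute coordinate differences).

E

d(Z,A) = |1−13| + |21−16| = 12 + 5 = 17
d(Z,B) = |1−12| + |21−30| = 11 + 9 = 20
d(Z,C) = |1−23| + |21−3| = 22 + 18 = 40
d(Z,D) = |1−13| + |21−28| = 12 + 7 = 19
d(Z,E) = |1−7| + |21−24| = 6 + 3 = 9
d(Z,F) = |1−26| + |21−9| = 25 + 12 = 37
d(Z,G) = |1−9| + |21−9| = 8 + 12 = 20
The smallest is to E, so Z lies in the Voronoi region of E.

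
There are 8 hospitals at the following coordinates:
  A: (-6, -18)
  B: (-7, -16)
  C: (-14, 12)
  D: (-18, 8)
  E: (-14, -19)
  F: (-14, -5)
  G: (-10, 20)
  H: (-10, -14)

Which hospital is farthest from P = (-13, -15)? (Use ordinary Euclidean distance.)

G

Compare squared distances (the ordering matches that of the actual distances):
|PA|² = 49 + 9 = 58
|PB|² = 36 + 1 = 37
|PC|² = 1 + 729 = 730
|PD|² = 25 + 529 = 554
|PE|² = 1 + 16 = 17
|PF|² = 1 + 100 = 101
|PG|² = 9 + 1225 = 1234
|PH|² = 9 + 1 = 10
The largest is to G.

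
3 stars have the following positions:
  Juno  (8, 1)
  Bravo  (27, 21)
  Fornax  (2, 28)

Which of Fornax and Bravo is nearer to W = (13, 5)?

Bravo

Compare squared distances:
d²(W, Fornax) = (13−2)² + (5−28)² = 121 + 529 = 650
d²(W, Bravo) = (13−27)² + (5−21)² = 196 + 256 = 452
650 > 452, so Bravo is closer.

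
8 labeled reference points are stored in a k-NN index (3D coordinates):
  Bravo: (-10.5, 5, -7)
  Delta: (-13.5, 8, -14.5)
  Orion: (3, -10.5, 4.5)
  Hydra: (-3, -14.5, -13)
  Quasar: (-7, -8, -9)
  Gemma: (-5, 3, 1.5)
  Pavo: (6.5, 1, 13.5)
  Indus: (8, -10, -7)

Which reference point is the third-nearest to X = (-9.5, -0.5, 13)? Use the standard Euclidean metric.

Orion

Squared Euclidean distances:
d²(X, Bravo) = (-9.5−(-10.5))² + (-0.5−5)² + (13−(-7))² = 1 + 30.25 + 400 = 431.25
d²(X, Delta) = (-9.5−(-13.5))² + (-0.5−8)² + (13−(-14.5))² = 16 + 72.25 + 756.25 = 844.5
d²(X, Orion) = (-9.5−3)² + (-0.5−(-10.5))² + (13−4.5)² = 156.25 + 100 + 72.25 = 328.5
d²(X, Hydra) = (-9.5−(-3))² + (-0.5−(-14.5))² + (13−(-13))² = 42.25 + 196 + 676 = 914.25
d²(X, Quasar) = (-9.5−(-7))² + (-0.5−(-8))² + (13−(-9))² = 6.25 + 56.25 + 484 = 546.5
d²(X, Gemma) = (-9.5−(-5))² + (-0.5−3)² + (13−1.5)² = 20.25 + 12.25 + 132.25 = 164.75
d²(X, Pavo) = (-9.5−6.5)² + (-0.5−1)² + (13−13.5)² = 256 + 2.25 + 0.25 = 258.5
d²(X, Indus) = (-9.5−8)² + (-0.5−(-10))² + (13−(-7))² = 306.25 + 90.25 + 400 = 796.5
Sorted ascending: Gemma, Pavo, Orion, Bravo, … — the third-nearest is Orion.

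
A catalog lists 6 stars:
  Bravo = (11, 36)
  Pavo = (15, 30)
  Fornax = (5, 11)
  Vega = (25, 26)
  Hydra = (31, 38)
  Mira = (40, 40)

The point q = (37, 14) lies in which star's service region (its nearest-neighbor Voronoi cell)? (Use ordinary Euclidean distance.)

Vega

Since √ is increasing, it suffices to compare squared distances:
d²(q, Bravo) = (37−11)² + (14−36)² = 676 + 484 = 1160
d²(q, Pavo) = (37−15)² + (14−30)² = 484 + 256 = 740
d²(q, Fornax) = (37−5)² + (14−11)² = 1024 + 9 = 1033
d²(q, Vega) = (37−25)² + (14−26)² = 144 + 144 = 288
d²(q, Hydra) = (37−31)² + (14−38)² = 36 + 576 = 612
d²(q, Mira) = (37−40)² + (14−40)² = 9 + 676 = 685
Vega is nearest.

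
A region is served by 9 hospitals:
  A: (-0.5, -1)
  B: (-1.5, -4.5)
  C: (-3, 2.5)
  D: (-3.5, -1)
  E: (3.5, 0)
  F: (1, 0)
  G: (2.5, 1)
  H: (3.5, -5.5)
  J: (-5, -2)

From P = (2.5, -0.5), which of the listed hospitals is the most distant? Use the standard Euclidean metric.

J

Since √ is increasing, it suffices to compare squared distances:
|PA|² = (2.5−(-0.5))² + (-0.5−(-1))² = 9 + 0.25 = 9.25
|PB|² = (2.5−(-1.5))² + (-0.5−(-4.5))² = 16 + 16 = 32
|PC|² = (2.5−(-3))² + (-0.5−2.5)² = 30.25 + 9 = 39.25
|PD|² = (2.5−(-3.5))² + (-0.5−(-1))² = 36 + 0.25 = 36.25
|PE|² = (2.5−3.5)² + (-0.5−0)² = 1 + 0.25 = 1.25
|PF|² = (2.5−1)² + (-0.5−0)² = 2.25 + 0.25 = 2.5
|PG|² = (2.5−2.5)² + (-0.5−1)² = 0 + 2.25 = 2.25
|PH|² = (2.5−3.5)² + (-0.5−(-5.5))² = 1 + 25 = 26
|PJ|² = (2.5−(-5))² + (-0.5−(-2))² = 56.25 + 2.25 = 58.5
The largest is to J.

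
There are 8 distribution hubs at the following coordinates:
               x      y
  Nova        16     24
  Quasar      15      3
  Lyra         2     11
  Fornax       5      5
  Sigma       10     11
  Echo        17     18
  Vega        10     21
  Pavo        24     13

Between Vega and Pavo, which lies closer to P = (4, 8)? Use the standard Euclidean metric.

Vega

Compare squared distances:
d²(P, Vega) = (4−10)² + (8−21)² = 36 + 169 = 205
d²(P, Pavo) = (4−24)² + (8−13)² = 400 + 25 = 425
205 < 425, so Vega is closer.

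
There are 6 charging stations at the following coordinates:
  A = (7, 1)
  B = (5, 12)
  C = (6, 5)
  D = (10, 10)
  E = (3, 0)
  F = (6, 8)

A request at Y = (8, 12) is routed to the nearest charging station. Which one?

D

Compare squared distances (the ordering matches that of the actual distances):
|YA|² = (8−7)² + (12−1)² = 1 + 121 = 122
|YB|² = (8−5)² + (12−12)² = 9 + 0 = 9
|YC|² = (8−6)² + (12−5)² = 4 + 49 = 53
|YD|² = (8−10)² + (12−10)² = 4 + 4 = 8
|YE|² = (8−3)² + (12−0)² = 25 + 144 = 169
|YF|² = (8−6)² + (12−8)² = 4 + 16 = 20
The smallest is to D, so Y lies in the Voronoi region of D.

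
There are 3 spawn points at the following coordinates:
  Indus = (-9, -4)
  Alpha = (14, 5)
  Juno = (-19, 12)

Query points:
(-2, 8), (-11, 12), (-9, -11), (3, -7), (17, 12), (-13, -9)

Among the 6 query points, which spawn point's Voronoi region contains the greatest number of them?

Indus

(-2, 8) — d² to each: Indus:193, Alpha:265, Juno:305 → nearest is Indus
(-11, 12) — d² to each: Indus:260, Alpha:674, Juno:64 → nearest is Juno
(-9, -11) — d² to each: Indus:49, Alpha:785, Juno:629 → nearest is Indus
(3, -7) — d² to each: Indus:153, Alpha:265, Juno:845 → nearest is Indus
(17, 12) — d² to each: Indus:932, Alpha:58, Juno:1296 → nearest is Alpha
(-13, -9) — d² to each: Indus:41, Alpha:925, Juno:477 → nearest is Indus
Tally — Indus:4, Alpha:1, Juno:1. Indus captures the most (4).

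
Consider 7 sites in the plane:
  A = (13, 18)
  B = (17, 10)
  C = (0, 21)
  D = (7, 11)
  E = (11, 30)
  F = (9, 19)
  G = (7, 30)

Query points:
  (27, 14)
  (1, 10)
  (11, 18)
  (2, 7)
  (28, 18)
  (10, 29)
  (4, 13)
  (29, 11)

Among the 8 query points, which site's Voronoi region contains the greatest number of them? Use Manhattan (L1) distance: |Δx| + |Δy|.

(27, 14) — d to each: A:18, B:14, C:34, D:23, E:32, F:23, G:36 → nearest is B
(1, 10) — d to each: A:20, B:16, C:12, D:7, E:30, F:17, G:26 → nearest is D
(11, 18) — d to each: A:2, B:14, C:14, D:11, E:12, F:3, G:16 → nearest is A
(2, 7) — d to each: A:22, B:18, C:16, D:9, E:32, F:19, G:28 → nearest is D
(28, 18) — d to each: A:15, B:19, C:31, D:28, E:29, F:20, G:33 → nearest is A
(10, 29) — d to each: A:14, B:26, C:18, D:21, E:2, F:11, G:4 → nearest is E
(4, 13) — d to each: A:14, B:16, C:12, D:5, E:24, F:11, G:20 → nearest is D
(29, 11) — d to each: A:23, B:13, C:39, D:22, E:37, F:28, G:41 → nearest is B
Tally — A:2, B:2, D:3, E:1. D captures the most (3).

D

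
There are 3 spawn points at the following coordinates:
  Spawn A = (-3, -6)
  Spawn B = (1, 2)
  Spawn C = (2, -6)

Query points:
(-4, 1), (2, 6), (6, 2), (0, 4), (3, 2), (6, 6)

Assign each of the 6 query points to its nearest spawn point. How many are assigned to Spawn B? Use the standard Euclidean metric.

6

(-4, 1) — d² to each: Spawn A:50, Spawn B:26, Spawn C:85 → nearest is Spawn B
(2, 6) — d² to each: Spawn A:169, Spawn B:17, Spawn C:144 → nearest is Spawn B
(6, 2) — d² to each: Spawn A:145, Spawn B:25, Spawn C:80 → nearest is Spawn B
(0, 4) — d² to each: Spawn A:109, Spawn B:5, Spawn C:104 → nearest is Spawn B
(3, 2) — d² to each: Spawn A:100, Spawn B:4, Spawn C:65 → nearest is Spawn B
(6, 6) — d² to each: Spawn A:225, Spawn B:41, Spawn C:160 → nearest is Spawn B
6 of the 6 points have Spawn B as nearest.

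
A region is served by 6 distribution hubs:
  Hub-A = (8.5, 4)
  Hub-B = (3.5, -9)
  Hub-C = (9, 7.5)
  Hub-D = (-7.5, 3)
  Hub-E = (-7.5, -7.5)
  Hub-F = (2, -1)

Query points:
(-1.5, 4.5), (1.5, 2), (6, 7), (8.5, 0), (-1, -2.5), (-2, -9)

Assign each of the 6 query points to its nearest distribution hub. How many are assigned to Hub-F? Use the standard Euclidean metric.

2

(-1.5, 4.5) — d² to each: Hub-A:100.25, Hub-B:207.25, Hub-C:119.25, Hub-D:38.25, Hub-E:180, Hub-F:42.5 → nearest is Hub-D
(1.5, 2) — d² to each: Hub-A:53, Hub-B:125, Hub-C:86.5, Hub-D:82, Hub-E:171.25, Hub-F:9.25 → nearest is Hub-F
(6, 7) — d² to each: Hub-A:15.25, Hub-B:262.25, Hub-C:9.25, Hub-D:198.25, Hub-E:392.5, Hub-F:80 → nearest is Hub-C
(8.5, 0) — d² to each: Hub-A:16, Hub-B:106, Hub-C:56.5, Hub-D:265, Hub-E:312.25, Hub-F:43.25 → nearest is Hub-A
(-1, -2.5) — d² to each: Hub-A:132.5, Hub-B:62.5, Hub-C:200, Hub-D:72.5, Hub-E:67.25, Hub-F:11.25 → nearest is Hub-F
(-2, -9) — d² to each: Hub-A:279.25, Hub-B:30.25, Hub-C:393.25, Hub-D:174.25, Hub-E:32.5, Hub-F:80 → nearest is Hub-B
2 of the 6 points have Hub-F as nearest.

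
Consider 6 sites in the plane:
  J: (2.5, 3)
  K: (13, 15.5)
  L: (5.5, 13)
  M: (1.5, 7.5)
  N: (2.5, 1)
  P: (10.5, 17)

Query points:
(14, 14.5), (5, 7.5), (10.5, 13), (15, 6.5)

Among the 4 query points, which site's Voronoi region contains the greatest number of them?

(14, 14.5) — d² to each: J:264.5, K:2, L:74.5, M:205.25, N:314.5, P:18.5 → nearest is K
(5, 7.5) — d² to each: J:26.5, K:128, L:30.5, M:12.25, N:48.5, P:120.5 → nearest is M
(10.5, 13) — d² to each: J:164, K:12.5, L:25, M:111.25, N:208, P:16 → nearest is K
(15, 6.5) — d² to each: J:168.5, K:85, L:132.5, M:183.25, N:186.5, P:130.5 → nearest is K
Tally — K:3, M:1. K captures the most (3).

K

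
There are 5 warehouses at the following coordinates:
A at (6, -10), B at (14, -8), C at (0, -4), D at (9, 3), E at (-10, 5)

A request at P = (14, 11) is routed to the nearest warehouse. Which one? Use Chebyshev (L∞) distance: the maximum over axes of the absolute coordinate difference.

d(P,A) = max(8, 21) = 21
d(P,B) = max(0, 19) = 19
d(P,C) = max(14, 15) = 15
d(P,D) = max(5, 8) = 8
d(P,E) = max(24, 6) = 24
D is nearest.

D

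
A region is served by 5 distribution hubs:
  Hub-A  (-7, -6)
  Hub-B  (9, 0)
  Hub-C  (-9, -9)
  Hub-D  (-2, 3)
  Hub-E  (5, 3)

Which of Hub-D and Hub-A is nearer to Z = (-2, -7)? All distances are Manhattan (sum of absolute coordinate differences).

d(Z, Hub-D) = |-2−(-2)| + |-7−3| = 0 + 10 = 10
d(Z, Hub-A) = |-2−(-7)| + |-7−(-6)| = 5 + 1 = 6
10 > 6, so Hub-A is closer.

Hub-A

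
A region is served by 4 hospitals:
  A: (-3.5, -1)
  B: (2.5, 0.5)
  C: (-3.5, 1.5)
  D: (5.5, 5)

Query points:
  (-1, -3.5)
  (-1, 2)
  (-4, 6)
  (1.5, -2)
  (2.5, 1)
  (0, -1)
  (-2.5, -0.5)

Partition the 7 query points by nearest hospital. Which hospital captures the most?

B

(-1, -3.5) — d² to each: A:12.5, B:28.25, C:31.25, D:114.5 → nearest is A
(-1, 2) — d² to each: A:15.25, B:14.5, C:6.5, D:51.25 → nearest is C
(-4, 6) — d² to each: A:49.25, B:72.5, C:20.5, D:91.25 → nearest is C
(1.5, -2) — d² to each: A:26, B:7.25, C:37.25, D:65 → nearest is B
(2.5, 1) — d² to each: A:40, B:0.25, C:36.25, D:25 → nearest is B
(0, -1) — d² to each: A:12.25, B:8.5, C:18.5, D:66.25 → nearest is B
(-2.5, -0.5) — d² to each: A:1.25, B:26, C:5, D:94.25 → nearest is A
Tally — A:2, B:3, C:2. B captures the most (3).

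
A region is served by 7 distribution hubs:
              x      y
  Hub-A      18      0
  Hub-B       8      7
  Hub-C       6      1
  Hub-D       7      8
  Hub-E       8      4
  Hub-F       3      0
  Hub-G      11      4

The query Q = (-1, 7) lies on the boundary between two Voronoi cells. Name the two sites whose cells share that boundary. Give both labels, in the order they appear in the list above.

Squared distances from Q to each site:
d²(Q, Hub-A) = (-1−18)² + (7−0)² = 361 + 49 = 410
d²(Q, Hub-B) = (-1−8)² + (7−7)² = 81 + 0 = 81
d²(Q, Hub-C) = (-1−6)² + (7−1)² = 49 + 36 = 85
d²(Q, Hub-D) = (-1−7)² + (7−8)² = 64 + 1 = 65
d²(Q, Hub-E) = (-1−8)² + (7−4)² = 81 + 9 = 90
d²(Q, Hub-F) = (-1−3)² + (7−0)² = 16 + 49 = 65
d²(Q, Hub-G) = (-1−11)² + (7−4)² = 144 + 9 = 153
Q is equidistant from Hub-D and Hub-F (both at squared distance 65), and every other site is strictly farther — so Q lies on the Hub-D–Hub-F Voronoi edge.

Hub-D and Hub-F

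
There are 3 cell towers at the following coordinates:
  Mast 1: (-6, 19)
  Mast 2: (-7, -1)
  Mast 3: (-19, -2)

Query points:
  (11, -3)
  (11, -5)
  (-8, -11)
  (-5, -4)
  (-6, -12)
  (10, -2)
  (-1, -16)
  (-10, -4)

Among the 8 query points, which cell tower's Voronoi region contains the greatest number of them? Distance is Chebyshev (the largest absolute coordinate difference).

Mast 2

(11, -3) — d to each: Mast 1:22, Mast 2:18, Mast 3:30 → nearest is Mast 2
(11, -5) — d to each: Mast 1:24, Mast 2:18, Mast 3:30 → nearest is Mast 2
(-8, -11) — d to each: Mast 1:30, Mast 2:10, Mast 3:11 → nearest is Mast 2
(-5, -4) — d to each: Mast 1:23, Mast 2:3, Mast 3:14 → nearest is Mast 2
(-6, -12) — d to each: Mast 1:31, Mast 2:11, Mast 3:13 → nearest is Mast 2
(10, -2) — d to each: Mast 1:21, Mast 2:17, Mast 3:29 → nearest is Mast 2
(-1, -16) — d to each: Mast 1:35, Mast 2:15, Mast 3:18 → nearest is Mast 2
(-10, -4) — d to each: Mast 1:23, Mast 2:3, Mast 3:9 → nearest is Mast 2
Tally — Mast 2:8. Mast 2 captures the most (8).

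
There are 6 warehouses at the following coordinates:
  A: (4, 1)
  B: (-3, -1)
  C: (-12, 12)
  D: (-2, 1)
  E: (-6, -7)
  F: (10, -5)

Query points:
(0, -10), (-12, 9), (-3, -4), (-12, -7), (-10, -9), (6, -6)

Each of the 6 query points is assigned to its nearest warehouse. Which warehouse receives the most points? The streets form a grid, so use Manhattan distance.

(0, -10) — d to each: A:15, B:12, C:34, D:13, E:9, F:15 → nearest is E
(-12, 9) — d to each: A:24, B:19, C:3, D:18, E:22, F:36 → nearest is C
(-3, -4) — d to each: A:12, B:3, C:25, D:6, E:6, F:14 → nearest is B
(-12, -7) — d to each: A:24, B:15, C:19, D:18, E:6, F:24 → nearest is E
(-10, -9) — d to each: A:24, B:15, C:23, D:18, E:6, F:24 → nearest is E
(6, -6) — d to each: A:9, B:14, C:36, D:15, E:13, F:5 → nearest is F
Tally — B:1, C:1, E:3, F:1. E captures the most (3).

E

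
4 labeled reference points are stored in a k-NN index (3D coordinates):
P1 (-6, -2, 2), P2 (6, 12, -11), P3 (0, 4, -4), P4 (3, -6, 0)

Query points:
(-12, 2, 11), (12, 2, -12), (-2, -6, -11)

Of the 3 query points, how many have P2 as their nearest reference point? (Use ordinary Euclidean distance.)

(-12, 2, 11) — d² to each: P1:133, P2:908, P3:373, P4:410 → nearest is P1
(12, 2, -12) — d² to each: P1:536, P2:137, P3:212, P4:289 → nearest is P2
(-2, -6, -11) — d² to each: P1:201, P2:388, P3:153, P4:146 → nearest is P4
1 of the 3 points has P2 as nearest.

1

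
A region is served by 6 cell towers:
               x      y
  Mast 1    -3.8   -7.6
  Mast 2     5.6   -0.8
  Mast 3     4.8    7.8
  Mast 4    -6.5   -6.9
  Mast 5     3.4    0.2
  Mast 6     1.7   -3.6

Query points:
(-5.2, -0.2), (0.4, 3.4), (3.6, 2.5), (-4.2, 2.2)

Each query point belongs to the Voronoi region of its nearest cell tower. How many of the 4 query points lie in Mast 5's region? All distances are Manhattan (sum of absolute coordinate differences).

3

(-5.2, -0.2) — d to each: Mast 1:8.8, Mast 2:11.4, Mast 3:18, Mast 4:8, Mast 5:9, Mast 6:10.3 → nearest is Mast 4
(0.4, 3.4) — d to each: Mast 1:15.2, Mast 2:9.4, Mast 3:8.8, Mast 4:17.2, Mast 5:6.2, Mast 6:8.3 → nearest is Mast 5
(3.6, 2.5) — d to each: Mast 1:17.5, Mast 2:5.3, Mast 3:6.5, Mast 4:19.5, Mast 5:2.5, Mast 6:8 → nearest is Mast 5
(-4.2, 2.2) — d to each: Mast 1:10.2, Mast 2:12.8, Mast 3:14.6, Mast 4:11.4, Mast 5:9.6, Mast 6:11.7 → nearest is Mast 5
3 of the 4 points have Mast 5 as nearest.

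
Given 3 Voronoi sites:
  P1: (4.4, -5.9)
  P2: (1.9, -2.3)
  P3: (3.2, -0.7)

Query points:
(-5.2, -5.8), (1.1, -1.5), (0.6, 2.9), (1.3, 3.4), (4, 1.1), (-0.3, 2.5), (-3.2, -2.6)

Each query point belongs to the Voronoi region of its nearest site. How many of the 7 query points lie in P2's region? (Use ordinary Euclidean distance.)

3

(-5.2, -5.8) — d² to each: P1:92.17, P2:62.66, P3:96.57 → nearest is P2
(1.1, -1.5) — d² to each: P1:30.25, P2:1.28, P3:5.05 → nearest is P2
(0.6, 2.9) — d² to each: P1:91.88, P2:28.73, P3:19.72 → nearest is P3
(1.3, 3.4) — d² to each: P1:96.1, P2:32.85, P3:20.42 → nearest is P3
(4, 1.1) — d² to each: P1:49.16, P2:15.97, P3:3.88 → nearest is P3
(-0.3, 2.5) — d² to each: P1:92.65, P2:27.88, P3:22.49 → nearest is P3
(-3.2, -2.6) — d² to each: P1:68.65, P2:26.1, P3:44.57 → nearest is P2
3 of the 7 points have P2 as nearest.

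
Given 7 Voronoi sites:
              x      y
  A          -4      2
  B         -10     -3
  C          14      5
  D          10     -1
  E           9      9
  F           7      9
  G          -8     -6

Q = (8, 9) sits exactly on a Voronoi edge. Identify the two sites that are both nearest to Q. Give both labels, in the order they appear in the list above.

E and F

Squared distances from Q to each site:
|QA|² = (8−(-4))² + (9−2)² = 144 + 49 = 193
|QB|² = (8−(-10))² + (9−(-3))² = 324 + 144 = 468
|QC|² = (8−14)² + (9−5)² = 36 + 16 = 52
|QD|² = (8−10)² + (9−(-1))² = 4 + 100 = 104
|QE|² = (8−9)² + (9−9)² = 1 + 0 = 1
|QF|² = (8−7)² + (9−9)² = 1 + 0 = 1
|QG|² = (8−(-8))² + (9−(-6))² = 256 + 225 = 481
Q is equidistant from E and F (both at squared distance 1), and every other site is strictly farther — so Q lies on the E–F Voronoi edge.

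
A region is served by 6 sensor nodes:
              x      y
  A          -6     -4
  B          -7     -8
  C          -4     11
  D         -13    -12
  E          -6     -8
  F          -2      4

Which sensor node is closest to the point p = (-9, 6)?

C

Squared Euclidean distances:
|pA|² = (-9−(-6))² + (6−(-4))² = 9 + 100 = 109
|pB|² = (-9−(-7))² + (6−(-8))² = 4 + 196 = 200
|pC|² = (-9−(-4))² + (6−11)² = 25 + 25 = 50
|pD|² = (-9−(-13))² + (6−(-12))² = 16 + 324 = 340
|pE|² = (-9−(-6))² + (6−(-8))² = 9 + 196 = 205
|pF|² = (-9−(-2))² + (6−4)² = 49 + 4 = 53
C is nearest.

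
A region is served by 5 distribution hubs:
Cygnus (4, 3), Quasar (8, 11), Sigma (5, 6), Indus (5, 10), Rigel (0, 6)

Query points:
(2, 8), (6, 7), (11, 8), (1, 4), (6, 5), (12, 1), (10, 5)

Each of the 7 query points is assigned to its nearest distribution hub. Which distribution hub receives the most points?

Sigma

(2, 8) — d² to each: Cygnus:29, Quasar:45, Sigma:13, Indus:13, Rigel:8 → nearest is Rigel
(6, 7) — d² to each: Cygnus:20, Quasar:20, Sigma:2, Indus:10, Rigel:37 → nearest is Sigma
(11, 8) — d² to each: Cygnus:74, Quasar:18, Sigma:40, Indus:40, Rigel:125 → nearest is Quasar
(1, 4) — d² to each: Cygnus:10, Quasar:98, Sigma:20, Indus:52, Rigel:5 → nearest is Rigel
(6, 5) — d² to each: Cygnus:8, Quasar:40, Sigma:2, Indus:26, Rigel:37 → nearest is Sigma
(12, 1) — d² to each: Cygnus:68, Quasar:116, Sigma:74, Indus:130, Rigel:169 → nearest is Cygnus
(10, 5) — d² to each: Cygnus:40, Quasar:40, Sigma:26, Indus:50, Rigel:101 → nearest is Sigma
Tally — Cygnus:1, Quasar:1, Sigma:3, Rigel:2. Sigma captures the most (3).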